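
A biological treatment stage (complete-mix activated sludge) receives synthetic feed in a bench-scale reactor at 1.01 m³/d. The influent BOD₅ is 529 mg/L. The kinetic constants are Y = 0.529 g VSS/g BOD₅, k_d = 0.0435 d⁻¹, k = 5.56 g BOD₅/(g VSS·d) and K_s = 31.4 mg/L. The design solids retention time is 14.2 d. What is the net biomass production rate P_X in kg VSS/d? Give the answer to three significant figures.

Effluent substrate depends only on kinetics and SRT: S = K_s(1 + k_d θ_c) / [θ_c(Yk − k_d) − 1] = 31.4 × (1 + 0.0435 × 14.2) / [14.2 × (0.529 × 5.56 − 0.0435) − 1] = 50.80 / 40.15 = 1.265 mg/L.
Correct the yield for decay: Y_obs = Y/(1 + k_d θ_c) = 0.529 / (1 + 0.0435 × 14.2) = 0.529 / 1.618 = 0.3270.
Mass of BOD₅ removed per day: Q(S₀ − S) = 1.01 × 527.7 g/m³ = 0.5330 kg/d.
P_X = Y_obs · Q(S₀ − S) = 0.3270 × 0.5330 = 0.1743 kg VSS/d.

P_X ≈ 0.174 kg VSS/d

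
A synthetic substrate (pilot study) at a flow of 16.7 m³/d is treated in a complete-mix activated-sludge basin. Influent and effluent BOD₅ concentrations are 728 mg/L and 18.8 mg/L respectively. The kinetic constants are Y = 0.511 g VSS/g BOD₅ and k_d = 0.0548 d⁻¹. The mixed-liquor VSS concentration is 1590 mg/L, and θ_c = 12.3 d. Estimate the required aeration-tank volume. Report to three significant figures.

From the SRT design equation V = Y Q (S₀−S) θ_c / [X (1 + k_d θ_c)] = 0.511 × 16.7 × (728 − 18.8) × 12.3 / [1590 × (1 + 0.0548 × 12.3)] = 7.44×10^4 / 2662 = 27.97 m³.

V ≈ 28.0 m³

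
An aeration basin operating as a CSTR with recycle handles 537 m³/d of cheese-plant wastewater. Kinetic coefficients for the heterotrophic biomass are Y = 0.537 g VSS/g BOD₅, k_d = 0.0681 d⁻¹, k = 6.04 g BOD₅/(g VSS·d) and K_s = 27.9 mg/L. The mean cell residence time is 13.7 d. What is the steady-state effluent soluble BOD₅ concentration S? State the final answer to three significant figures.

S ≈ 1.27 mg/L

From the Monod/SRT balance for a CMAS, S = K_s·(1+k_d θ_c)/[θ_c·(Y k − k_d) − 1] = 27.9 × (1 + 0.0681 × 13.7) / [13.7 × (0.537 × 6.04 − 0.0681) − 1] = 53.93 / 42.50 = 1.269 mg/L.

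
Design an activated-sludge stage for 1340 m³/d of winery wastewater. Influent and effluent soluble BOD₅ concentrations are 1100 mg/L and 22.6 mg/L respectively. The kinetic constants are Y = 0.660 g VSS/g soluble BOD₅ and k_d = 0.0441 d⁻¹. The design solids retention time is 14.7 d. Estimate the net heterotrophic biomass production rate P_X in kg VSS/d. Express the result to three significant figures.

Observed yield with endogenous decay: Y_obs = Y / (1 + k_d·θ_c) = 0.660 / (1 + 0.0441 × 14.7) = 0.660 / 1.648 = 0.4004 g VSS/g soluble BOD₅.
ΔS = 1100 − 22.6 = 1077 mg/L, so the substrate removal rate is 1340 × 1077/1000 = 1444 kg soluble BOD₅/d.
P_X = Y_obs · Q(S₀ − S) = 0.4004 × 1444 = 578.1 kg VSS/d.

P_X ≈ 578 kg VSS/d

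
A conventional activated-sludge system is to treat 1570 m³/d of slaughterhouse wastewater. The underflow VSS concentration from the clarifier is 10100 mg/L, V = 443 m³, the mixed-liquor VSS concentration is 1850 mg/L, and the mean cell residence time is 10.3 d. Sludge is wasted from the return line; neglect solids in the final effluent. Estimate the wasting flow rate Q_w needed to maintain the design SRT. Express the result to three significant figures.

Q_w ≈ 7.88 m³/d

Q_w = (V·X)/(θ_c X_r) = 443.0 × 1850 / (10.3 × 10100) = 7.878 m³/d.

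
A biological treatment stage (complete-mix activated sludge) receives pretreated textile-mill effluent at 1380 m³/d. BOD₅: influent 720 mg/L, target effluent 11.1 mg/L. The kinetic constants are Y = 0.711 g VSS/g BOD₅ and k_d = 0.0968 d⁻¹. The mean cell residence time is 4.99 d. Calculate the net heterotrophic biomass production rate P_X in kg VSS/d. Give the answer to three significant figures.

Y_obs = Y / (1 + k_d θ_c) = 0.711 / (1 + 0.0968 × 4.99) = 0.711 / 1.483 = 0.4794.
Q·(S₀ − S) = 1380 × (720 − 11.1) × 10⁻³ = 978.3 kg/d removed.
P_X = Y_obs · Q(S₀ − S) = 0.4794 × 978.3 = 469.0 kg VSS/d.

P_X ≈ 469 kg VSS/d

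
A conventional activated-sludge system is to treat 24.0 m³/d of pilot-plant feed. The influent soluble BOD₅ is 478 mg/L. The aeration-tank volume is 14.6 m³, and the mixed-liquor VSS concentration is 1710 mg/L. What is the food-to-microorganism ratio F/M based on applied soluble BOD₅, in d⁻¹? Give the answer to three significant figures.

F/M = Q·S₀ / (V·X) = 24.0 × 478 / (14.60 × 1710) = 0.4595 g soluble BOD₅·(g VSS·d)⁻¹.

F/M ≈ 0.460 d⁻¹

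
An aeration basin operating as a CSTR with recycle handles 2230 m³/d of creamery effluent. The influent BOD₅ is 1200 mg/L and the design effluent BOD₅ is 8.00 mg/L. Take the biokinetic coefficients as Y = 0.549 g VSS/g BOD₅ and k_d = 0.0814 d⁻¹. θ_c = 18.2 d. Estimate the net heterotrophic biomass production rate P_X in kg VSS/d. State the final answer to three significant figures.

P_X ≈ 588 kg VSS/d

Y_obs = Y / (1 + k_d θ_c) = 0.549 / (1 + 0.0814 × 18.2) = 0.549 / 2.481 = 0.2212.
ΔS = 1200 − 8.00 = 1192 mg/L, so the substrate removal rate is 2230 × 1192/1000 = 2658 kg BOD₅/d.
P_X = Y_obs · Q(S₀ − S) = 0.2212 × 2658 = 588.1 kg VSS/d.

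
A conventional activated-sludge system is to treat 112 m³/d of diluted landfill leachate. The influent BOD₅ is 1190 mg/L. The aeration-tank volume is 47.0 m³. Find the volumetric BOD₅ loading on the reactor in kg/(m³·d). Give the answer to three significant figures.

Volumetric loading L_v = Q·S₀ / V = 112 × 1190 g/m³ / 47.00 m³ = 2836 g/(m³·d) = 2.836 kg BOD₅/(m³·d).

L_v ≈ 2.84 kg BOD₅/(m³·d)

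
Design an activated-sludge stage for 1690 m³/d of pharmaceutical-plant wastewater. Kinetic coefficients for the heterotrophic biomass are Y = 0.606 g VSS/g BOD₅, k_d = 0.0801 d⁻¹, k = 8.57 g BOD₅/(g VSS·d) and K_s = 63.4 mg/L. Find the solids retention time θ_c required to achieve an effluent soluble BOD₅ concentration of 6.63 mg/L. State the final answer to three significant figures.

θ_c ≈ 2.43 d

Specific growth rate at S = 6.63 mg/L: μ = YkS/(K_s+S) = 0.606·8.57·6.63/(63.4+6.63) = 0.4917 d⁻¹.
Then 1/θ_c = μ − k_d = 0.4917 − 0.0801 = 0.4116 d⁻¹, giving θ_c = 2.430 d.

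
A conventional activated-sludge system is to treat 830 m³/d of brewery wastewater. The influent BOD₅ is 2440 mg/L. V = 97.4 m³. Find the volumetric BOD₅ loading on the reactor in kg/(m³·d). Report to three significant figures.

L_v = Q S₀ / V = 830 × 2440 × 10⁻³ / 97.40 = 20.79 kg/(m³·d).

L_v ≈ 20.8 kg BOD₅/(m³·d)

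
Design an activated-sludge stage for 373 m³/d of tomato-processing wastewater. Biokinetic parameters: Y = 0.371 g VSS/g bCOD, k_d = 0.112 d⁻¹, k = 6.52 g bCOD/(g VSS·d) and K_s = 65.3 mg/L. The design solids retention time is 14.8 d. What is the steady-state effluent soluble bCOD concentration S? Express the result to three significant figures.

S ≈ 5.24 mg/L

From the Monod/SRT balance for a CMAS, S = K_s·(1+k_d θ_c)/[θ_c·(Y k − k_d) − 1] = 65.3 × (1 + 0.112 × 14.8) / [14.8 × (0.371 × 6.52 − 0.112) − 1] = 173.5 / 33.14 = 5.236 mg/L.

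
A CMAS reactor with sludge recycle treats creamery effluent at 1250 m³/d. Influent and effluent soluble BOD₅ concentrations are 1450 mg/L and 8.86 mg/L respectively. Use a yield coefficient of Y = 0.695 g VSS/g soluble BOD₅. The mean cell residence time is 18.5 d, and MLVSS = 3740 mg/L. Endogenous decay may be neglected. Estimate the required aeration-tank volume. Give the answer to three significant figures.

V ≈ 6190 m³

V·X = Y·Q·ΔS·θ_c gives V = 0.695 × 1250 × (1450 − 8.86) × 18.5 / 3740 = 6193 m³.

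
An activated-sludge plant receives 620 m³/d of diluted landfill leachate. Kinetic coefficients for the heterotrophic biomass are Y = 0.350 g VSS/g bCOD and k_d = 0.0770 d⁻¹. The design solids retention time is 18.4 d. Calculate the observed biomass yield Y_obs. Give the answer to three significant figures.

Y_obs ≈ 0.145 g VSS/g bCOD

Y_obs = Y / (1 + k_d θ_c) = 0.350 / (1 + 0.0770 × 18.4) = 0.350 / 2.417 = 0.1448.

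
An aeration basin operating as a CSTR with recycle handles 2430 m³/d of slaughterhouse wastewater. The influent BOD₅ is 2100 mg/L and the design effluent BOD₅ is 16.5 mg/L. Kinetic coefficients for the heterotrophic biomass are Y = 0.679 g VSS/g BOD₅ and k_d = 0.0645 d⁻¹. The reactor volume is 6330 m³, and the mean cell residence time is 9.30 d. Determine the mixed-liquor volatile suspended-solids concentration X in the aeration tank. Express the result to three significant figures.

X = Y·Q·ΔS·θ_c / [V·(1 + k_d θ_c)] = 0.679 × 2430 × (2100 − 16.5) × 9.30 / [6330 × (1 + 0.0645 × 9.30)] = 3157 mg/L.

X ≈ 3160 mg/L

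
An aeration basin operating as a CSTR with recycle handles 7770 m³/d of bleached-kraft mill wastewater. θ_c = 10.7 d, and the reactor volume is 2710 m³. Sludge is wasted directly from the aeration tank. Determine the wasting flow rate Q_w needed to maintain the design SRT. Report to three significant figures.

Q_w ≈ 253 m³/d

With mixed-liquor wasting, θ_c = V/Q_w, so Q_w = V/θ_c = 2710/10.7 = 253.3 m³/d.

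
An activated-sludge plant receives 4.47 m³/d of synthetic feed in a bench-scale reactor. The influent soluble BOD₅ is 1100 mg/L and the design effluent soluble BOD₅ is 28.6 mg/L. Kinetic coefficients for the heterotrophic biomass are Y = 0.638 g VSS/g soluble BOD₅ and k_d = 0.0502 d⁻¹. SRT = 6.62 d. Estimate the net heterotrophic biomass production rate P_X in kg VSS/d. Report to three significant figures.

Y_obs = Y / (1 + k_d θ_c) = 0.638 / (1 + 0.0502 × 6.62) = 0.638 / 1.332 = 0.4789.
Mass of soluble BOD₅ removed per day: Q(S₀ − S) = 4.47 × 1071 g/m³ = 4.789 kg/d.
So the net sludge growth is P_X = 0.4789 × 4.789 = 2.293 kg VSS/d.

P_X ≈ 2.29 kg VSS/d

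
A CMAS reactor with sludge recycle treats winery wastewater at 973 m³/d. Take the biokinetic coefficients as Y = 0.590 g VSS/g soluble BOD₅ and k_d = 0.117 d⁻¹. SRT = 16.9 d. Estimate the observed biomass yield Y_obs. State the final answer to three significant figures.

Y_obs ≈ 0.198 g VSS/g soluble BOD₅

The observed yield is Y_obs = Y/(1 + k_d·θ_c) = 0.590 / (1 + 0.117 × 16.9) = 0.590 / 2.977 = 0.1982 g VSS per g soluble BOD₅ removed.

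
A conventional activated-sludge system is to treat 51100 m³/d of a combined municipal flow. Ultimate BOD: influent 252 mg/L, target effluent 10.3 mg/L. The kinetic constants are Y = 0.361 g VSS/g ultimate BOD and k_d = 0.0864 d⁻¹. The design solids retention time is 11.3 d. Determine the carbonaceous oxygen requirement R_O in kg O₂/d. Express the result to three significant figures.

R_O ≈ 9150 kg O₂/d

Observed yield with endogenous decay: Y_obs = Y / (1 + k_d·θ_c) = 0.361 / (1 + 0.0864 × 11.3) = 0.361 / 1.976 = 0.1827 g VSS/g ultimate BOD.
Substrate removed = Q·(S₀ − S) = 51100 m³/d × (252 − 10.3) g/m³ = 1.24×10^7 g/d = 12351 kg/d.
Net sludge production P_X = 0.1827 × 12351 = 2256 kg VSS/d.
R_O = Q·ΔS − 1.42 P_X = 12351 − 3204 = 9147 kg O₂/d.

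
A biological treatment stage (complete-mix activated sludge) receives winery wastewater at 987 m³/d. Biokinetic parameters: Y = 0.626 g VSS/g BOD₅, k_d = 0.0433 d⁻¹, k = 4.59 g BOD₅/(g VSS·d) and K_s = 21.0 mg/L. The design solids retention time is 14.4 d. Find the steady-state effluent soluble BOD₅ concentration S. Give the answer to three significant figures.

For a completely mixed reactor with recycle the Lawrence–McCarty relation gives S = K_s·(1 + k_d·θ_c) / [θ_c·(Y·k − k_d) − 1] = 21.0 × (1 + 0.0433 × 14.4) / [14.4 × (0.626 × 4.59 − 0.0433) − 1] = 34.09 / 39.75 = 0.8577 mg/L.

S ≈ 0.858 mg/L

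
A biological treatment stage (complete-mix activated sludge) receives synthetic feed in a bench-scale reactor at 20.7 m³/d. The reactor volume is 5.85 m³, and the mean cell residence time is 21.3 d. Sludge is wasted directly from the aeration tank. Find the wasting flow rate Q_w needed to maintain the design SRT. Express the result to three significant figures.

Q_w ≈ 0.275 m³/d

For wasting at MLVSS concentration, Q_w = V/θ_c = 5.850/21.3 = 0.2746 m³/d.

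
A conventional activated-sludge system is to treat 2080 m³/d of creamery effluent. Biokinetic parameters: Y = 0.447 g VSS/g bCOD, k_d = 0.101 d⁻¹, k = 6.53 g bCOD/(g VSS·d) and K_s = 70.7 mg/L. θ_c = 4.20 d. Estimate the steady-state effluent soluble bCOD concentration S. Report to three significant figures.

S ≈ 9.29 mg/L

Effluent substrate depends only on kinetics and SRT: S = K_s(1 + k_d θ_c) / [θ_c(Yk − k_d) − 1] = 70.7 × (1 + 0.101 × 4.20) / [4.20 × (0.447 × 6.53 − 0.101) − 1] = 100.7 / 10.84 = 9.293 mg/L.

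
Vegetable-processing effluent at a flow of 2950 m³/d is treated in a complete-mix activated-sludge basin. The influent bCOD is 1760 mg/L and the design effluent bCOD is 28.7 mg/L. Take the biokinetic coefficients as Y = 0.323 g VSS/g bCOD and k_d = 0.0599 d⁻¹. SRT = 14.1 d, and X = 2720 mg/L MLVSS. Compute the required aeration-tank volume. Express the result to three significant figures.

V ≈ 4640 m³

From the SRT design equation V = Y Q (S₀−S) θ_c / [X (1 + k_d θ_c)] = 0.323 × 2950 × (1760 − 28.7) × 14.1 / [2720 × (1 + 0.0599 × 14.1)] = 2.33×10^7 / 5017 = 4636 m³.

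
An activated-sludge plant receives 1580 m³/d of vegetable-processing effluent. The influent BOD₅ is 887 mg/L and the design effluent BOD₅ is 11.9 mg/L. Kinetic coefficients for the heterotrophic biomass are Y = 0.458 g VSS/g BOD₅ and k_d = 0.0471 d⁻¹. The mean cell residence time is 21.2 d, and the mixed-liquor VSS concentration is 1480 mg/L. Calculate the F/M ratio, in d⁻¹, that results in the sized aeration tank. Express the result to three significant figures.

F/M ≈ 0.209 d⁻¹

Steady-state biomass mass balance: V·X·(1 + k_d·θ_c) = Y·Q·(S₀ − S)·θ_c, so V = 0.458 × 1580 × (887 − 11.9) × 21.2 / [1480 × (1 + 0.0471 × 21.2)] = 1.34×10^7 / 2958 = 4539 m³.
Food-to-microorganism ratio F/M = Q S₀ / (V X) = 1580 × 887 / (4539 × 1480) = 0.2086 d⁻¹.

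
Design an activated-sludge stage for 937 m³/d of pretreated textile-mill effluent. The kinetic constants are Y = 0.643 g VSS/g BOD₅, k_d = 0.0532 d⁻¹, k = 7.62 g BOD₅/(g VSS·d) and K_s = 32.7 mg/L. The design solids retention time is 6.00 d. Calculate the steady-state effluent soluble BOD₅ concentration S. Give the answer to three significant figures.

For a completely mixed reactor with recycle the Lawrence–McCarty relation gives S = K_s·(1 + k_d·θ_c) / [θ_c·(Y·k − k_d) − 1] = 32.7 × (1 + 0.0532 × 6.00) / [6.00 × (0.643 × 7.62 − 0.0532) − 1] = 43.14 / 28.08 = 1.536 mg/L.

S ≈ 1.54 mg/L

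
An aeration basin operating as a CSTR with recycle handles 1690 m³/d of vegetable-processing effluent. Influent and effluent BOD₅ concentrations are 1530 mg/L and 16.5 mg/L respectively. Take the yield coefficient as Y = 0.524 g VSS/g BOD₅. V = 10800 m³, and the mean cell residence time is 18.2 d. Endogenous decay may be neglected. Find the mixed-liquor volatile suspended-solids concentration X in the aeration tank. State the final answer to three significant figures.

From V·X = Y·Q·(S₀ − S)·θ_c (decay neglected): X = 0.524 × 1690 × (1530 − 16.5) × 18.2 / 10800 = 2259 mg/L.

X ≈ 2260 mg/L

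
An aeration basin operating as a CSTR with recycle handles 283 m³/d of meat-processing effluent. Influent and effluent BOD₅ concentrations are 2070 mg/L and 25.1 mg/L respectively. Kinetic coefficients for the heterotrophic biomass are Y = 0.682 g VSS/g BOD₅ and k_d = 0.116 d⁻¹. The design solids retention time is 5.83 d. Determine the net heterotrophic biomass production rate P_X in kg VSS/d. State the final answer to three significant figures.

Y_obs = Y / (1 + k_d θ_c) = 0.682 / (1 + 0.116 × 5.83) = 0.682 / 1.676 = 0.4069.
Q·(S₀ − S) = 283 × (2070 − 25.1) × 10⁻³ = 578.7 kg/d removed.
So the net sludge growth is P_X = 0.4069 × 578.7 = 235.4 kg VSS/d.

P_X ≈ 235 kg VSS/d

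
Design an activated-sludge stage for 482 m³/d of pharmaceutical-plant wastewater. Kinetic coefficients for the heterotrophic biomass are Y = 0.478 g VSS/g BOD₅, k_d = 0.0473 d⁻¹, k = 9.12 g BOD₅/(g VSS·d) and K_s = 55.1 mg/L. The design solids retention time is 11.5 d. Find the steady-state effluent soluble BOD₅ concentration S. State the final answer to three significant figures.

For a completely mixed reactor with recycle the Lawrence–McCarty relation gives S = K_s·(1 + k_d·θ_c) / [θ_c·(Y·k − k_d) − 1] = 55.1 × (1 + 0.0473 × 11.5) / [11.5 × (0.478 × 9.12 − 0.0473) − 1] = 85.07 / 48.59 = 1.751 mg/L.

S ≈ 1.75 mg/L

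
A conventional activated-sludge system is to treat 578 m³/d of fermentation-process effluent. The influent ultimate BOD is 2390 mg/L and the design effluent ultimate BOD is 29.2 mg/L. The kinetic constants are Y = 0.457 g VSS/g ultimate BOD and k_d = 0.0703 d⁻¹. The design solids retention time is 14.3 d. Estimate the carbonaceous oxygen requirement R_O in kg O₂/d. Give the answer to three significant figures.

R_O ≈ 923 kg O₂/d

Observed yield with endogenous decay: Y_obs = Y / (1 + k_d·θ_c) = 0.457 / (1 + 0.0703 × 14.3) = 0.457 / 2.005 = 0.2279 g VSS/g ultimate BOD.
Mass of ultimate BOD removed per day: Q(S₀ − S) = 578 × 2361 g/m³ = 1365 kg/d.
Biomass synthesised: P_X = Y_obs × 1365 = 311.0 kg VSS/d.
R_O = Q·(S₀ − S) − 1.42·P_X = 1365 − 1.42 × 311.0 = 923.0 kg O₂/d.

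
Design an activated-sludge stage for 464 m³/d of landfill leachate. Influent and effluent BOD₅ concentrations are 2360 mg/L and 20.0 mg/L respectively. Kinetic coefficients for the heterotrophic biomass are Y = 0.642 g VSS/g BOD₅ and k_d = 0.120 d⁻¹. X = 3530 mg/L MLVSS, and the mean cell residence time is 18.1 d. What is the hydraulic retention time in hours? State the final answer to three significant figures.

τ ≈ 58.3 h

Rearranging the biomass balance for a CMAS with decay, V = Y·Q·ΔS·θ_c / [X·(1+k_d θ_c)] = 0.642 × 464 × (2360 − 20.0) × 18.1 / [3530 × (1 + 0.120 × 18.1)] = 1.26×10^7 / 11197 = 1127 m³.
Hydraulic retention time τ = V/Q = 1127 / 464 = 2.428 d = 58.28 h.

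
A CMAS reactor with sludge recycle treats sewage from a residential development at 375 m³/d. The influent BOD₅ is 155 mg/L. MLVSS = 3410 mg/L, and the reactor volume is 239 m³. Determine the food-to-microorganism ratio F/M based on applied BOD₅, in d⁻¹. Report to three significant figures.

Food-to-microorganism ratio F/M = Q S₀ / (V X) = 375 × 155 / (239.0 × 3410) = 0.07132 d⁻¹.

F/M ≈ 0.0713 d⁻¹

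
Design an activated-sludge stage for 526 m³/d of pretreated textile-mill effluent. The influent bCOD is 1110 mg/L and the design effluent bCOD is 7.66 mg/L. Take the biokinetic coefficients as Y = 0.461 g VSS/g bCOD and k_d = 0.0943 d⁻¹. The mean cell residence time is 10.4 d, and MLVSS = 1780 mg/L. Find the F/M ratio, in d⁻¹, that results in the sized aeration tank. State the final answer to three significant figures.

Rearranging the biomass balance for a CMAS with decay, V = Y·Q·ΔS·θ_c / [X·(1+k_d θ_c)] = 0.461 × 526 × (1110 − 7.66) × 10.4 / [1780 × (1 + 0.0943 × 10.4)] = 2.78×10^6 / 3526 = 788.5 m³.
F/M = applied load / biomass = Q·S₀/(V·X) = 526 × 1110 / (788.5 × 1780) = 0.4160 d⁻¹.

F/M ≈ 0.416 d⁻¹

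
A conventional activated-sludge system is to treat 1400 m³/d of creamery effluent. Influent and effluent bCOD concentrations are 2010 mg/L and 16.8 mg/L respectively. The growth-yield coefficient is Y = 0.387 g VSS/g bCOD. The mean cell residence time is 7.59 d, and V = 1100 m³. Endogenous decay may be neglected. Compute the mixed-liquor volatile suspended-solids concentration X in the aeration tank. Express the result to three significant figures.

X ≈ 7450 mg/L

From V·X = Y·Q·(S₀ − S)·θ_c (decay neglected): X = 0.387 × 1400 × (2010 − 16.8) × 7.59 / 1100 = 7451 mg/L.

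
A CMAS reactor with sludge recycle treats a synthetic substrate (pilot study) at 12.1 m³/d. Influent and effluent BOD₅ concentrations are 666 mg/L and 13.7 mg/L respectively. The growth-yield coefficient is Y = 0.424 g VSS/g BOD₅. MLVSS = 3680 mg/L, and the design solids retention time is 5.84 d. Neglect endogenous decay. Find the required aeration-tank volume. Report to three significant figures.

V ≈ 5.31 m³

Biomass mass balance (decay neglected): V·X = Y·Q·(S₀ − S)·θ_c, so V = 0.424 × 12.1 × (666 − 13.7) × 5.84 / 3680 = 5.311 m³.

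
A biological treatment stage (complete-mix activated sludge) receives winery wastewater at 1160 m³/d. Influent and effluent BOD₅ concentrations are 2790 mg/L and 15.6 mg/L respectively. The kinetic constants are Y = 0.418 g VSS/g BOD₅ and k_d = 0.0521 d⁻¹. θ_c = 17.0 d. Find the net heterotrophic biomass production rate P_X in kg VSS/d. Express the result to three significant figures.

P_X ≈ 713 kg VSS/d

Y_obs = Y / (1 + k_d θ_c) = 0.418 / (1 + 0.0521 × 17.0) = 0.418 / 1.886 = 0.2217.
Q·(S₀ − S) = 1160 × (2790 − 15.6) × 10⁻³ = 3218 kg/d removed.
Biomass produced: P_X = Y_obs·Q·ΔS = 0.2217 × 3218 ≈ 713.4 kg VSS/d.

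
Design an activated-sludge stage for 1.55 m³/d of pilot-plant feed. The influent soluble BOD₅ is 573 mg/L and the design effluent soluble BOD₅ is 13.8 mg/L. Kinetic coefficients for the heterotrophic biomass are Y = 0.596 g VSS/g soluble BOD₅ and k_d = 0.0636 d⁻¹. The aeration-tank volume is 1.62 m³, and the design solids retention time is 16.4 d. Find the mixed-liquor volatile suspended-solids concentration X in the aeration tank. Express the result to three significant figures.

Solving the biomass balance for X: X = Y Q (S₀−S) θ_c / [V (1+k_d θ_c)] = 0.596 × 1.55 × (573 − 13.8) × 16.4 / [1.62 × (1 + 0.0636 × 16.4)] = 2560 mg/L.

X ≈ 2560 mg/L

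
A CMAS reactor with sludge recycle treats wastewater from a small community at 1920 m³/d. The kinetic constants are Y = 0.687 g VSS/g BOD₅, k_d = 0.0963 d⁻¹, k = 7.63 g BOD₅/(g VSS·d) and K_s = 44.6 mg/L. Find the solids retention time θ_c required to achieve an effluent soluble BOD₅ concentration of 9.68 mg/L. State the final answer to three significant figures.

θ_c ≈ 1.19 d

At the target effluent, Y k S/(K_s+S) = 0.687×7.63×9.68/54.28 = 0.9348 d⁻¹.
θ_c = 1/(μ − k_d) = 1/(0.9348 − 0.0963) = 1/0.8385 = 1.193 d.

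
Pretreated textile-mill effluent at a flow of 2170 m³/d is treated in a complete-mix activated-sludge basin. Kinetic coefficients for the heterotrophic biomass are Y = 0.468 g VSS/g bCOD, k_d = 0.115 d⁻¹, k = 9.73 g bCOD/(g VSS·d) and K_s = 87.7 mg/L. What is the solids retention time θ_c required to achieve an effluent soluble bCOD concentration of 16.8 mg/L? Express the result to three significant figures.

From 1/θ_c = Y·k·S/(K_s + S) − k_d: Y·k·S/(K_s+S) = 0.468 × 9.73 × 16.8 / (87.7 + 16.8) = 0.7321 d⁻¹.
θ_c = 1/(μ − k_d) = 1/(0.7321 − 0.115) = 1/0.6171 = 1.621 d.

θ_c ≈ 1.62 d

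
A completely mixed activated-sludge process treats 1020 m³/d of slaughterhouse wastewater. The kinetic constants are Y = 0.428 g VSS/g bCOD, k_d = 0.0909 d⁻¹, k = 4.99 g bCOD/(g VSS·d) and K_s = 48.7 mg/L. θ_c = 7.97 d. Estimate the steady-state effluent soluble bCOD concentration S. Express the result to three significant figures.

Effluent substrate depends only on kinetics and SRT: S = K_s(1 + k_d θ_c) / [θ_c(Yk − k_d) − 1] = 48.7 × (1 + 0.0909 × 7.97) / [7.97 × (0.428 × 4.99 − 0.0909) − 1] = 83.98 / 15.30 = 5.490 mg/L.

S ≈ 5.49 mg/L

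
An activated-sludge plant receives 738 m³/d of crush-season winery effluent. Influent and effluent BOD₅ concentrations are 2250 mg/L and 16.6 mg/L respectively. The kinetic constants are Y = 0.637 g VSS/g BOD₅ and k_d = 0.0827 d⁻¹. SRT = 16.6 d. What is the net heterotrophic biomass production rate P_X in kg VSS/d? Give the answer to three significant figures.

P_X ≈ 442 kg VSS/d

Observed yield with endogenous decay: Y_obs = Y / (1 + k_d·θ_c) = 0.637 / (1 + 0.0827 × 16.6) = 0.637 / 2.373 = 0.2685 g VSS/g BOD₅.
Mass of BOD₅ removed per day: Q(S₀ − S) = 738 × 2233 g/m³ = 1648 kg/d.
P_X = Y_obs · Q(S₀ − S) = 0.2685 × 1648 = 442.5 kg VSS/d.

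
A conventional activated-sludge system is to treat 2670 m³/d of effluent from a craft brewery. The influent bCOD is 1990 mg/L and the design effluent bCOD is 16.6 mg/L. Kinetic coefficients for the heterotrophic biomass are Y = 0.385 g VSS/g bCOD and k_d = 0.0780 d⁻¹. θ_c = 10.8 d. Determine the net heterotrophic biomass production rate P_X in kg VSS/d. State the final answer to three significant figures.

The observed yield is Y_obs = Y/(1 + k_d·θ_c) = 0.385 / (1 + 0.0780 × 10.8) = 0.385 / 1.842 = 0.2090 g VSS per g bCOD removed.
Q·(S₀ − S) = 2670 × (1990 − 16.6) × 10⁻³ = 5269 kg/d removed.
Biomass produced: P_X = Y_obs·Q·ΔS = 0.2090 × 5269 ≈ 1101 kg VSS/d.

P_X ≈ 1100 kg VSS/d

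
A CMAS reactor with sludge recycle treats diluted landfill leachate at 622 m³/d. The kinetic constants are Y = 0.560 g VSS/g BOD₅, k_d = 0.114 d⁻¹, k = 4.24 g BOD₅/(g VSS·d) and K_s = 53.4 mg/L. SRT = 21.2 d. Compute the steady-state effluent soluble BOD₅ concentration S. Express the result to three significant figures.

S ≈ 3.89 mg/L

Effluent substrate depends only on kinetics and SRT: S = K_s(1 + k_d θ_c) / [θ_c(Yk − k_d) − 1] = 53.4 × (1 + 0.114 × 21.2) / [21.2 × (0.560 × 4.24 − 0.114) − 1] = 182.5 / 46.92 = 3.889 mg/L.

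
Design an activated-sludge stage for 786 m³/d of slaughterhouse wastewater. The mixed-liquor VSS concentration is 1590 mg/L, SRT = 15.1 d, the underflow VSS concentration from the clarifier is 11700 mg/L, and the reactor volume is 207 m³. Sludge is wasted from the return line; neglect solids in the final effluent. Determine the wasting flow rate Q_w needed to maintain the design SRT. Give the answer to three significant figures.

θ_c = V·X/(Q_w·X_r) when wasting from the recycle, so Q_w = V·X/(θ_c·X_r) = 207.0 × 1590 / (15.1 × 11700) = 1.863 m³/d.

Q_w ≈ 1.86 m³/d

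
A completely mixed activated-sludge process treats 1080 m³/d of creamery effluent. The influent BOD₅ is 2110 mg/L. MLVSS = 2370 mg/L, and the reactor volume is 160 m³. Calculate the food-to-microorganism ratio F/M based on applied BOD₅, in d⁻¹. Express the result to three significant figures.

F/M ≈ 6.01 d⁻¹

F/M = Q·S₀ / (V·X) = 1080 × 2110 / (160.0 × 2370) = 6.009 g BOD₅·(g VSS·d)⁻¹.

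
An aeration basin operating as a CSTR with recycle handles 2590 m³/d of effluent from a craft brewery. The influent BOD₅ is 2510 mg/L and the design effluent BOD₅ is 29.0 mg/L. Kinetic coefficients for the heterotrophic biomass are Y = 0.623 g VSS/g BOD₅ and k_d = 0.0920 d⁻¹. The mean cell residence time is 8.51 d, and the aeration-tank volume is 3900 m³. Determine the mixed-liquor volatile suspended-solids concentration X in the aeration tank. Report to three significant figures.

X = Y·Q·ΔS·θ_c / [V·(1 + k_d θ_c)] = 0.623 × 2590 × (2510 − 29.0) × 8.51 / [3900 × (1 + 0.0920 × 8.51)] = 4899 mg/L.

X ≈ 4900 mg/L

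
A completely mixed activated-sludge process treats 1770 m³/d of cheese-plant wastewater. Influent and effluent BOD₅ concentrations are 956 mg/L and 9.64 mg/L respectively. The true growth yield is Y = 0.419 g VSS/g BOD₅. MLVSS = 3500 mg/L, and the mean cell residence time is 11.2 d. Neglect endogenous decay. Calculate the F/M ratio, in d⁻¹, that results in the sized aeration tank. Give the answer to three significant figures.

F/M ≈ 0.215 d⁻¹

With k_d = 0 the design equation reduces to V = Y Q (S₀−S) θ_c / X = 0.419 × 1770 × (956 − 9.64) × 11.2 / 3500 = 2246 m³.
Food-to-microorganism ratio F/M = Q S₀ / (V X) = 1770 × 956 / (2246 × 3500) = 0.2153 d⁻¹.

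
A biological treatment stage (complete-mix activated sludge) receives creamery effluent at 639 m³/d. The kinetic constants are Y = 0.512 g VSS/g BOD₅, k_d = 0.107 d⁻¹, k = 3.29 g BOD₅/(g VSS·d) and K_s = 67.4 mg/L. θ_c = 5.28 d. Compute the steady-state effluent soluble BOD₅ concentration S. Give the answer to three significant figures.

For a completely mixed reactor with recycle the Lawrence–McCarty relation gives S = K_s·(1 + k_d·θ_c) / [θ_c·(Y·k − k_d) − 1] = 67.4 × (1 + 0.107 × 5.28) / [5.28 × (0.512 × 3.29 − 0.107) − 1] = 105.5 / 7.329 = 14.39 mg/L.

S ≈ 14.4 mg/L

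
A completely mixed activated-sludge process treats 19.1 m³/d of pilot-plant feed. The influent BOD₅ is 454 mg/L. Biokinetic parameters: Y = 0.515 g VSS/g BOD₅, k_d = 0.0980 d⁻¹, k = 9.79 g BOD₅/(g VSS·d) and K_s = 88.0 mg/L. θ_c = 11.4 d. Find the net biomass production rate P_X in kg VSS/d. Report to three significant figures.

P_X ≈ 2.09 kg VSS/d

From the Monod/SRT balance for a CMAS, S = K_s·(1+k_d θ_c)/[θ_c·(Y k − k_d) − 1] = 88.0 × (1 + 0.0980 × 11.4) / [11.4 × (0.515 × 9.79 − 0.0980) − 1] = 186.3 / 55.36 = 3.365 mg/L.
Observed yield with endogenous decay: Y_obs = Y / (1 + k_d·θ_c) = 0.515 / (1 + 0.0980 × 11.4) = 0.515 / 2.117 = 0.2432 g VSS/g BOD₅.
ΔS = 454 − 3.37 = 450.6 mg/L, so the substrate removal rate is 19.1 × 450.6/1000 = 8.607 kg BOD₅/d.
Net biomass production P_X = Y_obs × Q·(S₀ − S) = 0.2432 × 8.607 = 2.094 kg VSS/d.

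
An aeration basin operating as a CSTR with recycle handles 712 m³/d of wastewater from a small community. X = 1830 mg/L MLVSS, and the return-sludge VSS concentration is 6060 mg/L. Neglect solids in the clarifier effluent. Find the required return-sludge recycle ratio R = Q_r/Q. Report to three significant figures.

R ≈ 0.433

R = Q_r/Q = X/(X_r − X) = 1830 / (6060 − 1830) = 0.4326.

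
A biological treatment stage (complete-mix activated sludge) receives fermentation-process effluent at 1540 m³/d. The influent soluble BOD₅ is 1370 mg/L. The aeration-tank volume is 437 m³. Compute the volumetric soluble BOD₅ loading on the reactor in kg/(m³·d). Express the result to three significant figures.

L_v ≈ 4.83 kg soluble BOD₅/(m³·d)

Volumetric loading L_v = Q·S₀ / V = 1540 × 1370 g/m³ / 437.0 m³ = 4828 g/(m³·d) = 4.828 kg soluble BOD₅/(m³·d).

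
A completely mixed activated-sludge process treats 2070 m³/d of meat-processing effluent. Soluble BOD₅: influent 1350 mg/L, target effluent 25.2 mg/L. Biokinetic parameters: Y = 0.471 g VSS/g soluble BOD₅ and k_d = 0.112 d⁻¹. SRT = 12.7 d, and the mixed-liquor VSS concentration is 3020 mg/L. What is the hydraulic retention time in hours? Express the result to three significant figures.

From the SRT design equation V = Y Q (S₀−S) θ_c / [X (1 + k_d θ_c)] = 0.471 × 2070 × (1350 − 25.2) × 12.7 / [3020 × (1 + 0.112 × 12.7)] = 1.64×10^7 / 7316 = 2242 m³.
HRT = V/Q = 2242 m³ / 2070 m³·d⁻¹ = 1.083 d × 24 = 26.00 h.

τ ≈ 26.0 h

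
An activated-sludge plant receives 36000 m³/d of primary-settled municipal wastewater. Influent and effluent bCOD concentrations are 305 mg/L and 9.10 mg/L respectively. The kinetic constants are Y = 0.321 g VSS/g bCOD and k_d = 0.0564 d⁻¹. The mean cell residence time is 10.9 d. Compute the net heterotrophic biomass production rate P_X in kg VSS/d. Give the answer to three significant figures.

Y_obs = Y / (1 + k_d θ_c) = 0.321 / (1 + 0.0564 × 10.9) = 0.321 / 1.615 = 0.1988.
ΔS = 305 − 9.10 = 295.9 mg/L, so the substrate removal rate is 36000 × 295.9/1000 = 10652 kg bCOD/d.
P_X = Y_obs · Q(S₀ − S) = 0.1988 × 10652 = 2118 kg VSS/d.

P_X ≈ 2120 kg VSS/d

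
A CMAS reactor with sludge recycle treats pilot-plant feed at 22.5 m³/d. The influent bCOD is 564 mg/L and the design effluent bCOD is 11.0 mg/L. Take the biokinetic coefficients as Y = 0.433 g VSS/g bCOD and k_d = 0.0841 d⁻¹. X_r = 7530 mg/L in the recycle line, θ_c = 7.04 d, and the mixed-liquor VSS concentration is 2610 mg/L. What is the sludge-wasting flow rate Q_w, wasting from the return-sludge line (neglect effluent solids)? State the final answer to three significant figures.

Q_w ≈ 0.449 m³/d

Steady-state biomass mass balance: V·X·(1 + k_d·θ_c) = Y·Q·(S₀ − S)·θ_c, so V = 0.433 × 22.5 × (564 − 11.0) × 7.04 / [2610 × (1 + 0.0841 × 7.04)] = 3.79×10^4 / 4155 = 9.128 m³.
θ_c = V·X/(Q_w·X_r) when wasting from the recycle, so Q_w = V·X/(θ_c·X_r) = 9.128 × 2610 / (7.04 × 7530) = 0.4494 m³/d.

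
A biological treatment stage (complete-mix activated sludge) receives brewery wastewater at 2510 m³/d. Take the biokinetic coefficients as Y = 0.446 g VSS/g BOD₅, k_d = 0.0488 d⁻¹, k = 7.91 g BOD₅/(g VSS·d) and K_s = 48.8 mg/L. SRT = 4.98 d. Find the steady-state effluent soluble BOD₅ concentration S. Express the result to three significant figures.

For a completely mixed reactor with recycle the Lawrence–McCarty relation gives S = K_s·(1 + k_d·θ_c) / [θ_c·(Y·k − k_d) − 1] = 48.8 × (1 + 0.0488 × 4.98) / [4.98 × (0.446 × 7.91 − 0.0488) − 1] = 60.66 / 16.33 = 3.716 mg/L.

S ≈ 3.72 mg/L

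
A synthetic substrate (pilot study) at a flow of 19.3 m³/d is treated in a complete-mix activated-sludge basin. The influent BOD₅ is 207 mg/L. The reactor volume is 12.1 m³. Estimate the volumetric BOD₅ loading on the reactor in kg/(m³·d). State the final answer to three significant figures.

Volumetric loading L_v = Q·S₀ / V = 19.3 × 207 g/m³ / 12.10 m³ = 330.2 g/(m³·d) = 0.3302 kg BOD₅/(m³·d).

L_v ≈ 0.330 kg BOD₅/(m³·d)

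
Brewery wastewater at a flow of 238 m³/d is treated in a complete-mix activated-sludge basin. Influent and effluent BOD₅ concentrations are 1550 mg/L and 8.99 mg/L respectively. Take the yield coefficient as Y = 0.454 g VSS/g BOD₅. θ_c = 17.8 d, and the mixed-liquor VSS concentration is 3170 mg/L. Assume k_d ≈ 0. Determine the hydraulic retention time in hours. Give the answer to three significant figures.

V·X = Y·Q·ΔS·θ_c gives V = 0.454 × 238 × (1550 − 8.99) × 17.8 / 3170 = 935.0 m³.
Hydraulic retention time τ = V/Q = 935.0 / 238 = 3.928 d = 94.28 h.

τ ≈ 94.3 h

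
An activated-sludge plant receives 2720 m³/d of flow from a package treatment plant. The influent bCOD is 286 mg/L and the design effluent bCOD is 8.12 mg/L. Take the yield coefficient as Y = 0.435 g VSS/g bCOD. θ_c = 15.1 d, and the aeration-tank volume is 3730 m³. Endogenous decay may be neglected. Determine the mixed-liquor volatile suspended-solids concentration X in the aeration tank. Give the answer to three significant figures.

X = Y·Q·ΔS·θ_c / V = 0.435 × 2720 × (286 − 8.12) × 15.1 / 3730 = 1331 mg/L.

X ≈ 1330 mg/L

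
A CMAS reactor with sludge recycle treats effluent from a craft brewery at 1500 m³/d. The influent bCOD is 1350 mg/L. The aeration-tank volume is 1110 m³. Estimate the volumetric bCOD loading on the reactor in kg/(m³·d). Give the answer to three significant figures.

Applied bCOD load per unit volume = Q·S₀/V = (1500 × 1350/1000)/1110 = 1.824 kg bCOD·m⁻³·d⁻¹.

L_v ≈ 1.82 kg bCOD/(m³·d)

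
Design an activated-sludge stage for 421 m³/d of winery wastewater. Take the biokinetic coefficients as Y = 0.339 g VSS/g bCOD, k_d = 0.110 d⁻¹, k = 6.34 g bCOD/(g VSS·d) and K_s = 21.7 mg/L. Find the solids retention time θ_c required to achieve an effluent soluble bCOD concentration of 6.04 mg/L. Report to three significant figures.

At the target effluent, Y k S/(K_s+S) = 0.339×6.34×6.04/27.74 = 0.4680 d⁻¹.
Then 1/θ_c = μ − k_d = 0.4680 − 0.110 = 0.3580 d⁻¹, giving θ_c = 2.794 d.

θ_c ≈ 2.79 d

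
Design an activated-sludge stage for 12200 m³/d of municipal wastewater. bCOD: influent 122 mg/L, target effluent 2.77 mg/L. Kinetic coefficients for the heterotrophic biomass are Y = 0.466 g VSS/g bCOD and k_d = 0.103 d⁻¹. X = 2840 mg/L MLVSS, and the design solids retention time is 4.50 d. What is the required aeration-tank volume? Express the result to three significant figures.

Rearranging the biomass balance for a CMAS with decay, V = Y·Q·ΔS·θ_c / [X·(1+k_d θ_c)] = 0.466 × 12200 × (122 − 2.77) × 4.50 / [2840 × (1 + 0.103 × 4.50)] = 3.05×10^6 / 4156 = 733.9 m³.

V ≈ 734 m³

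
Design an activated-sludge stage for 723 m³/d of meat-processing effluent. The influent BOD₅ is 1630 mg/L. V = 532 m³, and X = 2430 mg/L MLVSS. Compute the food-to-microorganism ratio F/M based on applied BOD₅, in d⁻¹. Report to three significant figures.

F/M ≈ 0.912 d⁻¹

F/M = applied load / biomass = Q·S₀/(V·X) = 723 × 1630 / (532.0 × 2430) = 0.9116 d⁻¹.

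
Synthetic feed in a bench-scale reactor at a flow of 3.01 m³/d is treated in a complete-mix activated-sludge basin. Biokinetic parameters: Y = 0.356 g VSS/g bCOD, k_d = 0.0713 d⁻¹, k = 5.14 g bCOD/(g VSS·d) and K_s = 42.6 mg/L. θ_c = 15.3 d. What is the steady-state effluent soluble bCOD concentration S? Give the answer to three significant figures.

S ≈ 3.44 mg/L

For a completely mixed reactor with recycle the Lawrence–McCarty relation gives S = K_s·(1 + k_d·θ_c) / [θ_c·(Y·k − k_d) − 1] = 42.6 × (1 + 0.0713 × 15.3) / [15.3 × (0.356 × 5.14 − 0.0713) − 1] = 89.07 / 25.91 = 3.438 mg/L.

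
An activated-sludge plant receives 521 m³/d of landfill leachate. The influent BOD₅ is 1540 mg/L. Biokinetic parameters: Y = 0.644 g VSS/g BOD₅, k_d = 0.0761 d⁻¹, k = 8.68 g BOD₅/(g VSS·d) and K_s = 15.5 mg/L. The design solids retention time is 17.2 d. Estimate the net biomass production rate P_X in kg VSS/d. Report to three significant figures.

From the Monod/SRT balance for a CMAS, S = K_s·(1+k_d θ_c)/[θ_c·(Y k − k_d) − 1] = 15.5 × (1 + 0.0761 × 17.2) / [17.2 × (0.644 × 8.68 − 0.0761) − 1] = 35.79 / 93.84 = 0.3814 mg/L.
Correct the yield for decay: Y_obs = Y/(1 + k_d θ_c) = 0.644 / (1 + 0.0761 × 17.2) = 0.644 / 2.309 = 0.2789.
ΔS = 1540 − 0.381 = 1540 mg/L, so the substrate removal rate is 521 × 1540/1000 = 802.1 kg BOD₅/d.
P_X = Y_obs · Q(S₀ − S) = 0.2789 × 802.1 = 223.7 kg VSS/d.

P_X ≈ 224 kg VSS/d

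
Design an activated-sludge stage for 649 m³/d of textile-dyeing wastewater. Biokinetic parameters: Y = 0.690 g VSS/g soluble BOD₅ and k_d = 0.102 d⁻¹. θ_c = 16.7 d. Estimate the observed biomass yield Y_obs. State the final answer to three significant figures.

Y_obs ≈ 0.255 g VSS/g soluble BOD₅

Correct the yield for decay: Y_obs = Y/(1 + k_d θ_c) = 0.690 / (1 + 0.102 × 16.7) = 0.690 / 2.703 = 0.2552.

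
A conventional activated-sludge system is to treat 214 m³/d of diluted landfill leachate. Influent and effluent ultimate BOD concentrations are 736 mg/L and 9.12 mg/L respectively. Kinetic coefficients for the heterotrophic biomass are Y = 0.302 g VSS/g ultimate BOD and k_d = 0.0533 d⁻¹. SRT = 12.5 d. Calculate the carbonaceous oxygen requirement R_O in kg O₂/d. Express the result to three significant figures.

Correct the yield for decay: Y_obs = Y/(1 + k_d θ_c) = 0.302 / (1 + 0.0533 × 12.5) = 0.302 / 1.666 = 0.1812.
Q·(S₀ − S) = 214 × (736 − 9.12) × 10⁻³ = 155.6 kg/d removed.
Biomass synthesised: P_X = Y_obs × 155.6 = 28.19 kg VSS/d.
Carbonaceous O₂ demand = substrate oxidised − cell-mass equivalent = 155.6 − 1.42 × 28.19 = 115.5 kg O₂/d.

R_O ≈ 116 kg O₂/d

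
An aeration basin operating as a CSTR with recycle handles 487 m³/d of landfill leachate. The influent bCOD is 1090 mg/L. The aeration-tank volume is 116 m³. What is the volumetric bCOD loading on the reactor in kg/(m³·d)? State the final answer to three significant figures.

Applied bCOD load per unit volume = Q·S₀/V = (487 × 1090/1000)/116.0 = 4.576 kg bCOD·m⁻³·d⁻¹.

L_v ≈ 4.58 kg bCOD/(m³·d)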